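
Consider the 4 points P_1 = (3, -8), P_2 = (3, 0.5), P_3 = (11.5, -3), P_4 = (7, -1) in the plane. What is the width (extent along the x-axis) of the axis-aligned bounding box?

max x = 11.5, min x = 3, so width = 8.5.

8.5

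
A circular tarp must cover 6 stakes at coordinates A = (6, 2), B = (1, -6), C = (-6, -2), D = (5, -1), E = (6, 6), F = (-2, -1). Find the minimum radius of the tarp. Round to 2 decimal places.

The minimum enclosing circle is determined by three boundary points: B, C, E.
Their circumcentre is (0.5, 1.25) with r² = 52.8125.
The farthest remaining point A is at distance² 30.8125 ≤ 52.8125.
r = √(52.8125) ≈ 7.27.

7.27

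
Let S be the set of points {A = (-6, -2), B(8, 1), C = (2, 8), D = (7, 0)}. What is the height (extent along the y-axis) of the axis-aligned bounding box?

max y = 8, min y = -2, so height = 10.

10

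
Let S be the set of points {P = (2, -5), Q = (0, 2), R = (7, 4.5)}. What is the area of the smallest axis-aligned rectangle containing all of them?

x ranges over [0, 7], width 7.
y ranges over [-5, 4.5], height 9.5.
Area = 7 × 9.5 = 66.5.

66.5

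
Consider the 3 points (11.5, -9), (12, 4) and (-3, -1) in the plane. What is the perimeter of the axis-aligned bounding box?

56

Width = max x − min x = 12 − (-3) = 15.
Height = max y − min y = 4 − (-9) = 13.
Perimeter = 2(15 + 13) = 56.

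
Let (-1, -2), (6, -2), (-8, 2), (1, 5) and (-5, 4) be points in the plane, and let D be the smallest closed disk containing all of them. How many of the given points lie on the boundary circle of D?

By Welzl's lemma the MEC is supported by two points (diametrically opposite) or three points (on a circumcircle).
The farthest pair is (6, -2)–(-8, 2) with squared distance 212. The circle on this segment as diameter has centre (-1, 0) and r² = 212/4 = 53.
Check (-1, -2): distance² to centre = 4 ≤ 53, so it lies inside.
All remaining points lie in this disk, and no smaller disk contains both endpoints, so this is the minimum enclosing circle.
The points at distance exactly r from the centre are (6, -2), (-8, 2) — 2 points.

2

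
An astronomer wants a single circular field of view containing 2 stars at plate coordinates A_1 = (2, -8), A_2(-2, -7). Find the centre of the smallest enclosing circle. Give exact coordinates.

(0, -7.5)

The smallest circle enclosing two points has them as diameter endpoints.
Centre = midpoint = (0, -7.5); r² = |A_1A_2|²/4 = 17/4 = 4.25.
Centre = (0, -7.5).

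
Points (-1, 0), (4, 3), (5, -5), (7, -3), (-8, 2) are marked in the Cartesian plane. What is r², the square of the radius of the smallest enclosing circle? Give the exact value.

62.5

The farthest pair is (7, -3)–(-8, 2) with squared distance 250. The circle on this segment as diameter has centre (-0.5, -0.5) and r² = 250/4 = 62.5.
Check (-1, 0): distance² to centre = 0.5 ≤ 62.5, so it lies inside.
All remaining points lie in this disk, and no smaller disk contains both endpoints, so this is the minimum enclosing circle.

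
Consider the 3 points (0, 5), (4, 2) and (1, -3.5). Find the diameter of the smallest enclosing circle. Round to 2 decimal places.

8.56

Call the three points A, B, C in the order given.
Side lengths²: AB² = 25, AC² = 73.25, BC² = 39.25.
Since AC² = 73.25 ≥ 39.25 + 25 = 64.25, the angle opposite AC is not acute, so the smallest enclosing circle has AC as diameter.
Centre = midpoint of AC = (0.5, 0.75), r² = 73.25/4 = 18.3125.
Diameter = 2r = 2√(18.3125) ≈ 8.56.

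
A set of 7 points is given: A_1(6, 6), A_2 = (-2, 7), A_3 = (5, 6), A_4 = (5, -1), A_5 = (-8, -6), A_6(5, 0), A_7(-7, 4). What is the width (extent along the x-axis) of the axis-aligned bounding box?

max x = 6, min x = -8, so width = 14.

14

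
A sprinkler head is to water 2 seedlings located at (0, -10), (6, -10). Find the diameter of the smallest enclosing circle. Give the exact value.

The smallest circle enclosing two points has them as diameter endpoints.
Centre = midpoint = (3, -10); r² = |(0, -10)−(6, -10)|²/4 = 36/4 = 9.
Diameter = 2r = 2√9 = 6.

6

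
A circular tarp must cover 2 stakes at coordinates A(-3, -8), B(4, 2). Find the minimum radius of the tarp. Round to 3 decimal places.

6.103

The smallest circle enclosing two points has them as diameter endpoints.
Centre = midpoint = (0.5, -3); r² = |AB|²/4 = 149/4 = 37.25.
r = √(37.25) ≈ 6.103.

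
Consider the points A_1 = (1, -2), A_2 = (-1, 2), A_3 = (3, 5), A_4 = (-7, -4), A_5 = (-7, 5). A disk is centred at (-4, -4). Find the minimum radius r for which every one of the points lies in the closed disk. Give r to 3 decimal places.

The required radius is the distance from (-4, -4) to the farthest point.
Squared distances: 29, 45, 130, 9, 90.
Maximum is 130, attained at A_3.
r = √130 ≈ 11.402.

11.402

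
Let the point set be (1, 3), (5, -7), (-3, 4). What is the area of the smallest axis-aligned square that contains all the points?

The bounding box has width 8 and height 11.
An axis-aligned square enclosing the set must have side ≥ max(width, height).
So the minimum side is max(8, 11) = 11.
Area = 11² = 121.

121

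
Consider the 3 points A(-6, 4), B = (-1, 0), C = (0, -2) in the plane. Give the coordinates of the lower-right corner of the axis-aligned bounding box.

x-range [-6, 0], y-range [-2, 4].
The lower-right corner is (0, -2).

(0, -2)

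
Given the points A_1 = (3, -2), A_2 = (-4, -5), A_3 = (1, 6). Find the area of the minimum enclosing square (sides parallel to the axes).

The bounding box has width 7 and height 11.
An axis-aligned square enclosing the set must have side ≥ max(width, height).
So the minimum side is max(7, 11) = 11.
Area = 11² = 121.

121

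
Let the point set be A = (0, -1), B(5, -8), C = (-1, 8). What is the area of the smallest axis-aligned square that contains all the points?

The bounding box has width 6 and height 16.
An axis-aligned square enclosing the set must have side ≥ max(width, height).
So the minimum side is max(6, 16) = 16.
Area = 16² = 256.

256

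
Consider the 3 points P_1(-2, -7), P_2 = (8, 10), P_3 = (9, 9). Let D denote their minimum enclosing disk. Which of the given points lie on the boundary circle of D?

P_1, P_2

Side lengths²: P_1P_2² = 389, P_1P_3² = 377, P_2P_3² = 2.
Since P_1P_2² = 389 ≥ 377 + 2 = 379, the angle opposite P_1P_2 is not acute, so the smallest enclosing circle has P_1P_2 as diameter.
Centre = midpoint of P_1P_2 = (3, 1.5), r² = 389/4 = 97.25.
The points at distance exactly r from the centre are P_1, P_2 — 2 points.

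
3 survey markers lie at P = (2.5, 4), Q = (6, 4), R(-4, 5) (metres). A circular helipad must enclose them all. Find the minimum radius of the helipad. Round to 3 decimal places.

Side lengths²: PQ² = 12.25, PR² = 43.25, QR² = 101.
Since QR² = 101 ≥ 43.25 + 12.25 = 55.5, the angle opposite QR is not acute, so the smallest enclosing circle has QR as diameter.
Centre = midpoint of QR = (1, 4.5), r² = 101/4 = 25.25.
r = √(25.25) ≈ 5.025.

5.025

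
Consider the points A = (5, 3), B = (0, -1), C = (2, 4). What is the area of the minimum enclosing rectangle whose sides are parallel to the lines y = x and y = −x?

In coordinates u = x + y, v = x − y the rectangle is axis-aligned; the map (x,y)→(u,v) scales areas by 2.
u-values: 8, -1, 6; range = 8 − (-1) = 9.
v-values: 2, 1, -2; range = 2 − (-2) = 4.
Area = (9 × 4) / 2 = 18.

18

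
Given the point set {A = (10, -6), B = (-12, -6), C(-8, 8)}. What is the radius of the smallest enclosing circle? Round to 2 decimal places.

11.86

Side lengths²: AB² = 484, AC² = 520, BC² = 212.
Since AC² = 520 < 484 + 212 = 696, the triangle is acute, so the smallest enclosing circle is the circumcircle.
Circumcentre = (-1, -11/7), r² = 6890/49.
r = √(6890/49) ≈ 11.86.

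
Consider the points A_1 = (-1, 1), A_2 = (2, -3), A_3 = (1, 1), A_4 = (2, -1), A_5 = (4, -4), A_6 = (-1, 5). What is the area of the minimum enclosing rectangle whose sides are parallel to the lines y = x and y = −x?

In coordinates u = x + y, v = x − y the rectangle is axis-aligned; the map (x,y)→(u,v) scales areas by 2.
u-values: 0, -1, 2, 1, 0, 4; range = 4 − (-1) = 5.
v-values: -2, 5, 0, 3, 8, -6; range = 8 − (-6) = 14.
Area = (5 × 14) / 2 = 35.

35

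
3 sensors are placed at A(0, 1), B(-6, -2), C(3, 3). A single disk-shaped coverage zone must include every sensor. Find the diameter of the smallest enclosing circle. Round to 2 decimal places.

Side lengths²: AB² = 45, AC² = 13, BC² = 106.
Since BC² = 106 ≥ 45 + 13 = 58, the angle opposite BC is not acute, so the smallest enclosing circle has BC as diameter.
Centre = midpoint of BC = (-1.5, 0.5), r² = 106/4 = 26.5.
Diameter = 2r = 2√(26.5) ≈ 10.30.

10.30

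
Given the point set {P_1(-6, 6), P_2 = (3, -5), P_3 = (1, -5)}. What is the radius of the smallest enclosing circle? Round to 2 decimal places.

Side lengths²: P_1P_2² = 202, P_1P_3² = 170, P_2P_3² = 4.
Since P_1P_2² = 202 ≥ 170 + 4 = 174, the angle opposite P_1P_2 is not acute, so the smallest enclosing circle has P_1P_2 as diameter.
Centre = midpoint of P_1P_2 = (-1.5, 0.5), r² = 202/4 = 50.5.
r = √(50.5) ≈ 7.11.

7.11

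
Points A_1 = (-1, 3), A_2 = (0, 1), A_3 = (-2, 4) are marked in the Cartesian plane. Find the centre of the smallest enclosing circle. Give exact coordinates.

Side lengths²: A_1A_2² = 5, A_1A_3² = 2, A_2A_3² = 13.
Since A_2A_3² = 13 ≥ 5 + 2 = 7, the angle opposite A_2A_3 is not acute, so the smallest enclosing circle has A_2A_3 as diameter.
Centre = midpoint of A_2A_3 = (-1, 2.5), r² = 13/4 = 3.25.
Centre = (-1, 2.5).

(-1, 2.5)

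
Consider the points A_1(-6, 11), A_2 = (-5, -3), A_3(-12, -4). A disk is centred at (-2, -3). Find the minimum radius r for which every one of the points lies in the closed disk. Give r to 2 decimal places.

The required radius is the distance from (-2, -3) to the farthest point.
Squared distances: 212, 9, 101.
Maximum is 212, attained at A_1.
r = √212 ≈ 14.56.

14.56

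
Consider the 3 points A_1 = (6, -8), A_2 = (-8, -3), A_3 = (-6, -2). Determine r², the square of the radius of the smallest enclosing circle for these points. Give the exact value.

55.25

Side lengths²: A_1A_2² = 221, A_1A_3² = 180, A_2A_3² = 5.
Since A_1A_2² = 221 ≥ 180 + 5 = 185, the angle opposite A_1A_2 is not acute, so the smallest enclosing circle has A_1A_2 as diameter.
Centre = midpoint of A_1A_2 = (-1, -5.5), r² = 221/4 = 55.25.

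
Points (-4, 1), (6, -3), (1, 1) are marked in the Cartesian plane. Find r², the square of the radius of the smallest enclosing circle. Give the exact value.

29

Call the three points A, B, C in the order given.
Side lengths²: AB² = 116, AC² = 25, BC² = 41.
Since AB² = 116 ≥ 41 + 25 = 66, the angle opposite AB is not acute, so the smallest enclosing circle has AB as diameter.
Centre = midpoint of AB = (1, -1), r² = 116/4 = 29.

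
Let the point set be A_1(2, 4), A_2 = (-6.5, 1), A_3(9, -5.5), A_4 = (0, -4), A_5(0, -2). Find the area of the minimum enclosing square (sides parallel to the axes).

240.25

The bounding box has width 15.5 and height 9.5.
An axis-aligned square enclosing the set must have side ≥ max(width, height).
So the minimum side is max(15.5, 9.5) = 15.5.
Area = 15.5² = 240.25.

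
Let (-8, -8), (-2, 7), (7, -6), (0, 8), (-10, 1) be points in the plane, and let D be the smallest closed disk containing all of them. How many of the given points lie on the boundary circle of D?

3

The minimum enclosing circle is determined by three boundary points: (-8, -8), (7, -6), (0, 8).
Their circumcentre is (-1.25, -1.375) with r² = 89.453125.
The farthest remaining point (-10, 1) is at distance² 82.203125 ≤ 89.453125.
The points at distance exactly r from the centre are (-8, -8), (7, -6), (0, 8) — 3 points.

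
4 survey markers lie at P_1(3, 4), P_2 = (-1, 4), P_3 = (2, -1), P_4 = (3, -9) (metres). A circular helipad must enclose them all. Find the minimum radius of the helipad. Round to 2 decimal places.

The farthest pair is P_2–P_4 with squared distance 185. The circle on this segment as diameter has centre (1, -2.5) and r² = 185/4 = 46.25.
Check P_1: distance² to centre = 46.25 ≤ 46.25, so it lies inside.
All remaining points lie in this disk, and no smaller disk contains both endpoints, so this is the minimum enclosing circle.
r = √(46.25) ≈ 6.80.

6.80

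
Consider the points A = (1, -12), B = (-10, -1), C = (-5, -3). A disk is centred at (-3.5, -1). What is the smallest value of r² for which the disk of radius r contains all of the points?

The required radius is the distance from (-3.5, -1) to the farthest point.
Squared distances: 141.25, 42.25, 6.25.
Maximum is 141.25, attained at A.

141.25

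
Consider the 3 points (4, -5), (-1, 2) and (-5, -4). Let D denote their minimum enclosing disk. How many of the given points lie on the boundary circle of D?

3

Call the three points A, B, C in the order given.
Side lengths²: AB² = 74, AC² = 82, BC² = 52.
Since AC² = 82 < 74 + 52 = 126, the triangle is acute, so the smallest enclosing circle is the circumcircle.
Circumcentre = (-9/29, -81/29), r² = 19721/841.
The points at distance exactly r from the centre are (4, -5), (-1, 2), (-5, -4) — 3 points.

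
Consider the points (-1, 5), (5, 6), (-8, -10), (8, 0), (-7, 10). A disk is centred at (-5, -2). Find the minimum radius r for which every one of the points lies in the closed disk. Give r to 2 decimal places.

The required radius is the distance from (-5, -2) to the farthest point.
Squared distances: 65, 164, 73, 173, 148.
Maximum is 173, attained at (8, 0).
r = √173 ≈ 13.15.

13.15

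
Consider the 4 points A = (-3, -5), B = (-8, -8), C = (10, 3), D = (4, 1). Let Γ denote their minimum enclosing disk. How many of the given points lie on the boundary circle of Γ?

By Welzl's lemma the MEC is supported by two points (diametrically opposite) or three points (on a circumcircle).
The farthest pair is B–C with squared distance 445. The circle on this segment as diameter has centre (1, -2.5) and r² = 445/4 = 111.25.
Check A: distance² to centre = 22.25 ≤ 111.25, so it lies inside.
All remaining points lie in this disk, and no smaller disk contains both endpoints, so this is the minimum enclosing circle.
The points at distance exactly r from the centre are B, C — 2 points.

2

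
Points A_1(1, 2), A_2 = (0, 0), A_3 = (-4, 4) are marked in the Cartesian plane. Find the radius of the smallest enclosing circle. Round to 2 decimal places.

Side lengths²: A_1A_2² = 5, A_1A_3² = 29, A_2A_3² = 32.
Since A_2A_3² = 32 < 29 + 5 = 34, the triangle is acute, so the smallest enclosing circle is the circumcircle.
Circumcentre = (-11/6, 13/6), r² = 145/18.
r = √(145/18) ≈ 2.84.

2.84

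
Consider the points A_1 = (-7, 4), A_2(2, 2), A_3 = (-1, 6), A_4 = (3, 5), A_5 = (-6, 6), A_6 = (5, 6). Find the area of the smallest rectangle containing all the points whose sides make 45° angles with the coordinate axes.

84

In coordinates u = x + y, v = x − y the rectangle is axis-aligned; the map (x,y)→(u,v) scales areas by 2.
u-values: -3, 4, 5, 8, 0, 11; range = 11 − (-3) = 14.
v-values: -11, 0, -7, -2, -12, -1; range = 0 − (-12) = 12.
Area = (14 × 12) / 2 = 84.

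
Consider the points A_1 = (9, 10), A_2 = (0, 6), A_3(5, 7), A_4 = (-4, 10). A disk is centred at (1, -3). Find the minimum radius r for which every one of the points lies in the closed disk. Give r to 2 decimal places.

The required radius is the distance from (1, -3) to the farthest point.
Squared distances: 233, 82, 116, 194.
Maximum is 233, attained at A_1.
r = √233 ≈ 15.26.

15.26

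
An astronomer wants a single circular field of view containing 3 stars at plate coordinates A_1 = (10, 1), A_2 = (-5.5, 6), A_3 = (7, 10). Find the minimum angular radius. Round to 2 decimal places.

8.14

Side lengths²: A_1A_2² = 265.25, A_1A_3² = 90, A_2A_3² = 172.25.
Since A_1A_2² = 265.25 ≥ 172.25 + 90 = 262.25, the angle opposite A_1A_2 is not acute, so the smallest enclosing circle has A_1A_2 as diameter.
Centre = midpoint of A_1A_2 = (2.25, 3.5), r² = 265.25/4 = 66.3125.
r = √(66.3125) ≈ 8.14.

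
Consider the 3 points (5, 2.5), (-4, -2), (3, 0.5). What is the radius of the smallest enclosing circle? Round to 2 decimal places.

5.03

Call the three points A, B, C in the order given.
Side lengths²: AB² = 101.25, AC² = 8, BC² = 55.25.
Since AB² = 101.25 ≥ 55.25 + 8 = 63.25, the angle opposite AB is not acute, so the smallest enclosing circle has AB as diameter.
Centre = midpoint of AB = (0.5, 0.25), r² = 101.25/4 = 25.3125.
r = √(25.3125) ≈ 5.03.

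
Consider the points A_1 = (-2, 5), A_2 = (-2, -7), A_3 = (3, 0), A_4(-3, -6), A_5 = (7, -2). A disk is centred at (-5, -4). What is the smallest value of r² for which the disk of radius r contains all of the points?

The required radius is the distance from (-5, -4) to the farthest point.
Squared distances: 90, 18, 80, 8, 148.
Maximum is 148, attained at A_5.

148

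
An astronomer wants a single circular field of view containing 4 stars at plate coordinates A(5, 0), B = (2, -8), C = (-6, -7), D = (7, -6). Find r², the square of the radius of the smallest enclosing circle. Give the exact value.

45.15625

The minimum enclosing circle of a finite set is fixed by two of the points (as a diameter) or three (as a circumcircle).
The minimum enclosing circle is determined by three boundary points: A, C, D.
Their circumcentre is (0.375, -4.875) with r² = 45.15625.
The farthest remaining point B is at distance² 12.40625 ≤ 45.15625.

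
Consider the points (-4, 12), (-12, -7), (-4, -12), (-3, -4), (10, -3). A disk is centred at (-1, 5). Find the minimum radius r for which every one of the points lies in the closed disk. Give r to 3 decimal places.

The required radius is the distance from (-1, 5) to the farthest point.
Squared distances: 58, 265, 298, 85, 185.
Maximum is 298, attained at (-4, -12).
r = √298 ≈ 17.263.

17.263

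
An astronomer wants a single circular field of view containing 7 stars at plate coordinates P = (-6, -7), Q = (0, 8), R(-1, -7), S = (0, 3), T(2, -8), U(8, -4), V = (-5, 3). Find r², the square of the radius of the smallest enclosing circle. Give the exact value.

75.4736328125

The minimum enclosing circle of a finite set is fixed by two of the points (as a diameter) or three (as a circumcircle).
The minimum enclosing circle is determined by three boundary points: P, Q, U.
Their circumcentre is (-0.03125, -0.6875) with r² = 75.4736328125.
The farthest remaining point T is at distance² 57.5986328125 ≤ 75.4736328125.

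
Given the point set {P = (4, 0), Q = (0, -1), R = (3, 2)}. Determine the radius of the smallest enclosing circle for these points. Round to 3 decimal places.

Side lengths²: PQ² = 17, PR² = 5, QR² = 18.
Since QR² = 18 < 17 + 5 = 22, the triangle is acute, so the smallest enclosing circle is the circumcircle.
Circumcentre = (11/6, 1/6), r² = 85/18.
r = √(85/18) ≈ 2.173.

2.173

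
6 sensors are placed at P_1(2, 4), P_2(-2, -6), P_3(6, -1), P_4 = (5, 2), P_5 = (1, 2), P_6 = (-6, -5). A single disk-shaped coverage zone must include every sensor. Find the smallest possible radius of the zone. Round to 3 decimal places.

By Welzl's lemma the MEC is supported by two points (diametrically opposite) or three points (on a circumcircle).
The farthest pair is P_4–P_6 with squared distance 170. The circle on this segment as diameter has centre (-0.5, -1.5) and r² = 170/4 = 42.5.
Check P_1: distance² to centre = 36.5 ≤ 42.5, so it lies inside.
All remaining points lie in this disk, and no smaller disk contains both endpoints, so this is the minimum enclosing circle.
r = √(42.5) ≈ 6.519.

6.519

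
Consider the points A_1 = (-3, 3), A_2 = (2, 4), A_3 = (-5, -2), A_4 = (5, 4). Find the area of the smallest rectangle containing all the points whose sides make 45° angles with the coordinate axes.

56

In coordinates u = x + y, v = x − y the rectangle is axis-aligned; the map (x,y)→(u,v) scales areas by 2.
u-values: 0, 6, -7, 9; range = 9 − (-7) = 16.
v-values: -6, -2, -3, 1; range = 1 − (-6) = 7.
Area = (16 × 7) / 2 = 56.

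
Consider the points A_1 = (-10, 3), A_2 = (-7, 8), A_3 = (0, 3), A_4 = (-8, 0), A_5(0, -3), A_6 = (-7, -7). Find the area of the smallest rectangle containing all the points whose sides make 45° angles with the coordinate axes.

In coordinates u = x + y, v = x − y the rectangle is axis-aligned; the map (x,y)→(u,v) scales areas by 2.
u-values: -7, 1, 3, -8, -3, -14; range = 3 − (-14) = 17.
v-values: -13, -15, -3, -8, 3, 0; range = 3 − (-15) = 18.
Area = (17 × 18) / 2 = 153.

153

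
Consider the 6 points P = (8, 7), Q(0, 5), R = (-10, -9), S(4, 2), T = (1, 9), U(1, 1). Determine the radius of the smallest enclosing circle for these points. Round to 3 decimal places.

The farthest pair is P–R with squared distance 580. The circle on this segment as diameter has centre (-1, -1) and r² = 580/4 = 145.
Check Q: distance² to centre = 37 ≤ 145, so it lies inside.
All remaining points lie in this disk, and no smaller disk contains both endpoints, so this is the minimum enclosing circle.
r = √145 ≈ 12.042.

12.042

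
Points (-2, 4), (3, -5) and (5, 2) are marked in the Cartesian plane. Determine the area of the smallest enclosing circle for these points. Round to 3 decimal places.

83.252

Call the three points A, B, C in the order given.
Side lengths²: AB² = 106, AC² = 53, BC² = 53.
Since AB² = 106 ≥ 53 + 53 = 106, the angle opposite AB is not acute, so the smallest enclosing circle has AB as diameter.
Centre = midpoint of AB = (0.5, -0.5), r² = 106/4 = 26.5.
Area = π·r² = π·26.5 ≈ 83.252.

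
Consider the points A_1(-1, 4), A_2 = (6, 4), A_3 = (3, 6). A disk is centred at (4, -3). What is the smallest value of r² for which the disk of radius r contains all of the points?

The required radius is the distance from (4, -3) to the farthest point.
Squared distances: 74, 53, 82.
Maximum is 82, attained at A_3.

82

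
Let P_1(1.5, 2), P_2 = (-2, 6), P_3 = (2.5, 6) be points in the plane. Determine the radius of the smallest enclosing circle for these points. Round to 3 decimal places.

2.739

Side lengths²: P_1P_2² = 28.25, P_1P_3² = 17, P_2P_3² = 20.25.
Since P_1P_2² = 28.25 < 20.25 + 17 = 37.25, the triangle is acute, so the smallest enclosing circle is the circumcircle.
Circumcentre = (0.25, 4.4375), r² = 7.50390625.
r = √(7.50390625) ≈ 2.739.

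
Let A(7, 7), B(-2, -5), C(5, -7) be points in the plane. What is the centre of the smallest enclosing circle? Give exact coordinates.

Side lengths²: AB² = 225, AC² = 200, BC² = 53.
Since AB² = 225 < 200 + 53 = 253, the triangle is acute, so the smallest enclosing circle is the circumcircle.
Circumcentre = (113/34, 13/34), r² = 33125/578.
Centre = (113/34, 13/34).

(113/34, 13/34)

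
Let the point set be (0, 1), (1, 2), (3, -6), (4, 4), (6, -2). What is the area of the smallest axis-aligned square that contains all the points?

The bounding box has width 6 and height 10.
An axis-aligned square enclosing the set must have side ≥ max(width, height).
So the minimum side is max(6, 10) = 10.
Area = 10² = 100.

100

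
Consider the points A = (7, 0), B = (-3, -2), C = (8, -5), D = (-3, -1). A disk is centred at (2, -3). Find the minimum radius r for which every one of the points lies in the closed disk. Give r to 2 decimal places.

6.32

The required radius is the distance from (2, -3) to the farthest point.
Squared distances: 34, 26, 40, 29.
Maximum is 40, attained at C.
r = √40 ≈ 6.32.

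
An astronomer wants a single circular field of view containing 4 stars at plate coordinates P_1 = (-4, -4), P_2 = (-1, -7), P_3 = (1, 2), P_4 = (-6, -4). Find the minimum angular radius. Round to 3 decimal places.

The minimum enclosing circle is determined by three boundary points: P_2, P_3, P_4.
Their circumcentre is (-1.5, -13/6) with r² = 425/18.
The farthest remaining point P_1 is at distance² 173/18 ≤ 425/18.
r = √(425/18) ≈ 4.859.

4.859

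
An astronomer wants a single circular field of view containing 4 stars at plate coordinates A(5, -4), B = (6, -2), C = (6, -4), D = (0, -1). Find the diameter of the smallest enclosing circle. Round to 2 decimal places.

The minimum enclosing circle of a finite set is fixed by two of the points (as a diameter) or three (as a circumcircle).
The farthest pair is C–D with squared distance 45. The circle on this segment as diameter has centre (3, -2.5) and r² = 45/4 = 11.25.
Check A: distance² to centre = 6.25 ≤ 11.25, so it lies inside.
All remaining points lie in this disk, and no smaller disk contains both endpoints, so this is the minimum enclosing circle.
Diameter = 2r = 2√(11.25) ≈ 6.71.

6.71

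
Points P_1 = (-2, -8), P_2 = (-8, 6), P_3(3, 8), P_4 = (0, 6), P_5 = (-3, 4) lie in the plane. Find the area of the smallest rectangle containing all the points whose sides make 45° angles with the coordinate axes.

In coordinates u = x + y, v = x − y the rectangle is axis-aligned; the map (x,y)→(u,v) scales areas by 2.
u-values: -10, -2, 11, 6, 1; range = 11 − (-10) = 21.
v-values: 6, -14, -5, -6, -7; range = 6 − (-14) = 20.
Area = (21 × 20) / 2 = 210.

210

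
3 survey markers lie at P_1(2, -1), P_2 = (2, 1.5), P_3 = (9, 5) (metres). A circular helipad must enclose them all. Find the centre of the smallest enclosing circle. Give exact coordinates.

(5.5, 2)

Side lengths²: P_1P_2² = 6.25, P_1P_3² = 85, P_2P_3² = 61.25.
Since P_1P_3² = 85 ≥ 61.25 + 6.25 = 67.5, the angle opposite P_1P_3 is not acute, so the smallest enclosing circle has P_1P_3 as diameter.
Centre = midpoint of P_1P_3 = (5.5, 2), r² = 85/4 = 21.25.
Centre = (5.5, 2).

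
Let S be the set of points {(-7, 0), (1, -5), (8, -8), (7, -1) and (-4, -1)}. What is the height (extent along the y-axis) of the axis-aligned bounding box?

8

max y = 0, min y = -8, so height = 8.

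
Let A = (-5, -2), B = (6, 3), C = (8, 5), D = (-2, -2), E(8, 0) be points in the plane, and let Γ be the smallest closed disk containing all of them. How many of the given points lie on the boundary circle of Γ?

2

By Welzl's lemma the MEC is supported by two points (diametrically opposite) or three points (on a circumcircle).
The farthest pair is A–C with squared distance 218. The circle on this segment as diameter has centre (1.5, 1.5) and r² = 218/4 = 54.5.
Check B: distance² to centre = 22.5 ≤ 54.5, so it lies inside.
All remaining points lie in this disk, and no smaller disk contains both endpoints, so this is the minimum enclosing circle.
The points at distance exactly r from the centre are A, C — 2 points.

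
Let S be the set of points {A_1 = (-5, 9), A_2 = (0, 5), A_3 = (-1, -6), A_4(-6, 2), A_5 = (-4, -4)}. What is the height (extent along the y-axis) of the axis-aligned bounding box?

15

max y = 9, min y = -6, so height = 15.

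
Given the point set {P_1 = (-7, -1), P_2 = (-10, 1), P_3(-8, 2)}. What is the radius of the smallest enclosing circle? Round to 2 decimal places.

1.82

Side lengths²: P_1P_2² = 13, P_1P_3² = 10, P_2P_3² = 5.
Since P_1P_2² = 13 < 10 + 5 = 15, the triangle is acute, so the smallest enclosing circle is the circumcircle.
Circumcentre = (-117/14, 3/14), r² = 325/98.
r = √(325/98) ≈ 1.82.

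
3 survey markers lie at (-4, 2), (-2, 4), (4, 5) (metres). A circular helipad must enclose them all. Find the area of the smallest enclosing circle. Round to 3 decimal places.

57.334

Call the three points A, B, C in the order given.
Side lengths²: AB² = 8, AC² = 73, BC² = 37.
Since AC² = 73 ≥ 37 + 8 = 45, the angle opposite AC is not acute, so the smallest enclosing circle has AC as diameter.
Centre = midpoint of AC = (0, 3.5), r² = 73/4 = 18.25.
Area = π·r² = π·18.25 ≈ 57.334.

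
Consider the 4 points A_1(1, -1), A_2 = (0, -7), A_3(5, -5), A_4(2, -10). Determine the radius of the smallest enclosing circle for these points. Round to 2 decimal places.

A smallest enclosing disk is always determined by at most three of the input points on its boundary.
The farthest pair is A_1–A_4 with squared distance 82. The circle on this segment as diameter has centre (1.5, -5.5) and r² = 82/4 = 20.5.
Check A_2: distance² to centre = 4.5 ≤ 20.5, so it lies inside.
All remaining points lie in this disk, and no smaller disk contains both endpoints, so this is the minimum enclosing circle.
r = √(20.5) ≈ 4.53.

4.53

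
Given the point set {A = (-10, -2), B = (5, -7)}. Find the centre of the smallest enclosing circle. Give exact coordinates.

The smallest circle enclosing two points has them as diameter endpoints.
Centre = midpoint = (-2.5, -4.5); r² = |AB|²/4 = 250/4 = 62.5.
Centre = (-2.5, -4.5).

(-2.5, -4.5)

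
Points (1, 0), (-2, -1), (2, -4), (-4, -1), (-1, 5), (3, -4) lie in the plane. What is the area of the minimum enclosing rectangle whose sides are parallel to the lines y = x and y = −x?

In coordinates u = x + y, v = x − y the rectangle is axis-aligned; the map (x,y)→(u,v) scales areas by 2.
u-values: 1, -3, -2, -5, 4, -1; range = 4 − (-5) = 9.
v-values: 1, -1, 6, -3, -6, 7; range = 7 − (-6) = 13.
Area = (9 × 13) / 2 = 58.5.

58.5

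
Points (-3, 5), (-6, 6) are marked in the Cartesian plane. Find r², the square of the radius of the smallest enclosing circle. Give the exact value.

2.5

The smallest circle enclosing two points has them as diameter endpoints.
Centre = midpoint = (-4.5, 5.5); r² = |(-3, 5)−(-6, 6)|²/4 = 10/4 = 2.5.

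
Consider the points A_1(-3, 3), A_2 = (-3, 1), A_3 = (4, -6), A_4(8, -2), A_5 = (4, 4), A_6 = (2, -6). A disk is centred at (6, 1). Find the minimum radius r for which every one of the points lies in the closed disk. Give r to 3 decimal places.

9.220

The required radius is the distance from (6, 1) to the farthest point.
Squared distances: 85, 81, 53, 13, 13, 65.
Maximum is 85, attained at A_1.
r = √85 ≈ 9.220.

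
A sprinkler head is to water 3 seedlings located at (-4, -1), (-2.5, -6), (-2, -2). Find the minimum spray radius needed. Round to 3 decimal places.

Call the three points A, B, C in the order given.
Side lengths²: AB² = 27.25, AC² = 5, BC² = 16.25.
Since AB² = 27.25 ≥ 16.25 + 5 = 21.25, the angle opposite AB is not acute, so the smallest enclosing circle has AB as diameter.
Centre = midpoint of AB = (-3.25, -3.5), r² = 27.25/4 = 6.8125.
r = √(6.8125) ≈ 2.610.

2.610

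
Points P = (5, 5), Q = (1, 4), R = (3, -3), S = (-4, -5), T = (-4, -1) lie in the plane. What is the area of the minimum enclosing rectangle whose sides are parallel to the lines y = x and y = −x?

85.5

In coordinates u = x + y, v = x − y the rectangle is axis-aligned; the map (x,y)→(u,v) scales areas by 2.
u-values: 10, 5, 0, -9, -5; range = 10 − (-9) = 19.
v-values: 0, -3, 6, 1, -3; range = 6 − (-3) = 9.
Area = (19 × 9) / 2 = 85.5.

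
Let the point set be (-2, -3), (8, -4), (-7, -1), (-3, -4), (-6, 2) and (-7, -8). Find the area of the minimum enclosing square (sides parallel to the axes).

225

The bounding box has width 15 and height 10.
An axis-aligned square enclosing the set must have side ≥ max(width, height).
So the minimum side is max(15, 10) = 15.
Area = 15² = 225.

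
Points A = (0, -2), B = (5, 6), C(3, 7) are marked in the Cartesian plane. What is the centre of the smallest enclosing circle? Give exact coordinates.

(27/14, 33/14)

Side lengths²: AB² = 89, AC² = 90, BC² = 5.
Since AC² = 90 < 89 + 5 = 94, the triangle is acute, so the smallest enclosing circle is the circumcircle.
Circumcentre = (27/14, 33/14), r² = 2225/98.
Centre = (27/14, 33/14).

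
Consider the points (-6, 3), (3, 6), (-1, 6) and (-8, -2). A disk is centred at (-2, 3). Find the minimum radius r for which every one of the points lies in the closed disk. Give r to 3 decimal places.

The required radius is the distance from (-2, 3) to the farthest point.
Squared distances: 16, 34, 10, 61.
Maximum is 61, attained at (-8, -2).
r = √61 ≈ 7.810.

7.810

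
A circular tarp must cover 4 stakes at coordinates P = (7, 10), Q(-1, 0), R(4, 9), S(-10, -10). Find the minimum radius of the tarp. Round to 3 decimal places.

13.124

The farthest pair is P–S with squared distance 689. The circle on this segment as diameter has centre (-1.5, 0) and r² = 689/4 = 172.25.
Check Q: distance² to centre = 0.25 ≤ 172.25, so it lies inside.
All remaining points lie in this disk, and no smaller disk contains both endpoints, so this is the minimum enclosing circle.
r = √(172.25) ≈ 13.124.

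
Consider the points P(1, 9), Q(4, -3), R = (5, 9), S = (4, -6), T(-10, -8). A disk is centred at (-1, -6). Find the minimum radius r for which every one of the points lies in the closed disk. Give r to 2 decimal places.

The required radius is the distance from (-1, -6) to the farthest point.
Squared distances: 229, 34, 261, 25, 85.
Maximum is 261, attained at R.
r = √261 ≈ 16.16.

16.16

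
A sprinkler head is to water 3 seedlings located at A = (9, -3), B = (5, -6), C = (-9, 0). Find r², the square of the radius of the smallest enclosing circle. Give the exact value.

83.25

Side lengths²: AB² = 25, AC² = 333, BC² = 232.
Since AC² = 333 ≥ 232 + 25 = 257, the angle opposite AC is not acute, so the smallest enclosing circle has AC as diameter.
Centre = midpoint of AC = (0, -1.5), r² = 333/4 = 83.25.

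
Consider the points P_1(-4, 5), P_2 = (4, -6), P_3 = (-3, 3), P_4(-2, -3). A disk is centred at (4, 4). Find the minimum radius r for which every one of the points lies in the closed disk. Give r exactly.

The required radius is the distance from (4, 4) to the farthest point.
Squared distances: 65, 100, 50, 85.
Maximum is 100, attained at P_2.
r = √100 = 10.

10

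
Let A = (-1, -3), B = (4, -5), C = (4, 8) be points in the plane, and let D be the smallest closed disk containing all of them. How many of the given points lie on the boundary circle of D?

Side lengths²: AB² = 29, AC² = 146, BC² = 169.
Since BC² = 169 < 146 + 29 = 175, the triangle is acute, so the smallest enclosing circle is the circumcircle.
Circumcentre = (3.7, 1.5), r² = 42.34.
The points at distance exactly r from the centre are A, B, C — 3 points.

3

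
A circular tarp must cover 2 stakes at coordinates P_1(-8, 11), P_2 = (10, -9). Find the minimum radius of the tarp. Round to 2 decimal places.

The smallest circle enclosing two points has them as diameter endpoints.
Centre = midpoint = (1, 1); r² = |P_1P_2|²/4 = 724/4 = 181.
r = √181 ≈ 13.45.

13.45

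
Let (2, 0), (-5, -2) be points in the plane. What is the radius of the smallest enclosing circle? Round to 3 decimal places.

The smallest circle enclosing two points has them as diameter endpoints.
Centre = midpoint = (-1.5, -1); r² = |(2, 0)−(-5, -2)|²/4 = 53/4 = 13.25.
r = √(13.25) ≈ 3.640.

3.640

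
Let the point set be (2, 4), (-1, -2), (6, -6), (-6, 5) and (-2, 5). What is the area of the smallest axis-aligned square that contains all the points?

144

The bounding box has width 12 and height 11.
An axis-aligned square enclosing the set must have side ≥ max(width, height).
So the minimum side is max(12, 11) = 12.
Area = 12² = 144.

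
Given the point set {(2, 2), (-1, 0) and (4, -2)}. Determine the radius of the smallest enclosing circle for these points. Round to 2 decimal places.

2.71

Call the three points A, B, C in the order given.
Side lengths²: AB² = 13, AC² = 20, BC² = 29.
Since BC² = 29 < 20 + 13 = 33, the triangle is acute, so the smallest enclosing circle is the circumcircle.
Circumcentre = (1.625, -0.6875), r² = 7.36328125.
r = √(7.36328125) ≈ 2.71.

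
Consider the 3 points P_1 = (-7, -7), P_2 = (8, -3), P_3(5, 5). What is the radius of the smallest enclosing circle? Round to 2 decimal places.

Side lengths²: P_1P_2² = 241, P_1P_3² = 288, P_2P_3² = 73.
Since P_1P_3² = 288 < 241 + 73 = 314, the triangle is acute, so the smallest enclosing circle is the circumcircle.
Circumcentre = (-9/22, -35/22), r² = 17593/242.
r = √(17593/242) ≈ 8.53.

8.53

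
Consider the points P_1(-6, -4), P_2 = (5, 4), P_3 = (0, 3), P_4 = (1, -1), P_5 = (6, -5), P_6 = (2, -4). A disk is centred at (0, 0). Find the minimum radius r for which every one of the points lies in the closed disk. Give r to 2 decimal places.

7.81

The required radius is the distance from (0, 0) to the farthest point.
Squared distances: 52, 41, 9, 2, 61, 20.
Maximum is 61, attained at P_5.
r = √61 ≈ 7.81.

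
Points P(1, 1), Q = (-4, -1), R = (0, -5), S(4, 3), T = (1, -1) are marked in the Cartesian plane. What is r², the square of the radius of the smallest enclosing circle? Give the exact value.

200/9

A smallest enclosing disk is always determined by at most three of the input points on its boundary.
The minimum enclosing circle is determined by three boundary points: Q, R, S.
Their circumcentre is (2/3, -1/3) with r² = 200/9.
The farthest remaining point P is at distance² 17/9 ≤ 200/9.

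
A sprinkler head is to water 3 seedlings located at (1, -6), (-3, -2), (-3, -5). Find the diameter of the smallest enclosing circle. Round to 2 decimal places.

5.66

Call the three points A, B, C in the order given.
Side lengths²: AB² = 32, AC² = 17, BC² = 9.
Since AB² = 32 ≥ 17 + 9 = 26, the angle opposite AB is not acute, so the smallest enclosing circle has AB as diameter.
Centre = midpoint of AB = (-1, -4), r² = 32/4 = 8.
Diameter = 2r = 2√8 ≈ 5.66.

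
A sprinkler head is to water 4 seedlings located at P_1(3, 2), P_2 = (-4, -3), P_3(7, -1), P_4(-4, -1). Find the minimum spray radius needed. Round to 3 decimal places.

5.590

The minimum enclosing circle of a finite set is fixed by two of the points (as a diameter) or three (as a circumcircle).
The farthest pair is P_2–P_3 with squared distance 125. The circle on this segment as diameter has centre (1.5, -2) and r² = 125/4 = 31.25.
Check P_1: distance² to centre = 18.25 ≤ 31.25, so it lies inside.
All remaining points lie in this disk, and no smaller disk contains both endpoints, so this is the minimum enclosing circle.
r = √(31.25) ≈ 5.590.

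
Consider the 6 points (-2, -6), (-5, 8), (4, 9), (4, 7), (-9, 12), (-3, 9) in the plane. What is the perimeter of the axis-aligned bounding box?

62

Width = max x − min x = 4 − (-9) = 13.
Height = max y − min y = 12 − (-6) = 18.
Perimeter = 2(13 + 18) = 62.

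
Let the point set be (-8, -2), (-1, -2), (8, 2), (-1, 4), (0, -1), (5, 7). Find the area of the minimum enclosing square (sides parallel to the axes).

The bounding box has width 16 and height 9.
An axis-aligned square enclosing the set must have side ≥ max(width, height).
So the minimum side is max(16, 9) = 16.
Area = 16² = 256.

256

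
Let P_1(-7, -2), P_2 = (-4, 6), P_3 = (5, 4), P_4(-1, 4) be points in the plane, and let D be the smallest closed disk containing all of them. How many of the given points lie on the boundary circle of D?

The minimum enclosing circle of a finite set is fixed by two of the points (as a diameter) or three (as a circumcircle).
The farthest pair is P_1–P_3 with squared distance 180. The circle on this segment as diameter has centre (-1, 1) and r² = 180/4 = 45.
Check P_2: distance² to centre = 34 ≤ 45, so it lies inside.
All remaining points lie in this disk, and no smaller disk contains both endpoints, so this is the minimum enclosing circle.
The points at distance exactly r from the centre are P_1, P_3 — 2 points.

2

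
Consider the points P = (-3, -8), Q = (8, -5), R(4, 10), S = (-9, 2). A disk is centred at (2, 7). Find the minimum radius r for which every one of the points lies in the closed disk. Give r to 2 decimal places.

15.81

The required radius is the distance from (2, 7) to the farthest point.
Squared distances: 250, 180, 13, 146.
Maximum is 250, attained at P.
r = √250 ≈ 15.81.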